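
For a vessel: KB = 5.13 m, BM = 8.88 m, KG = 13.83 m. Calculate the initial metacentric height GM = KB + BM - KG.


Formula: GM = KB + BM - KG
Step 1 — KM = KB + BM = 5.13 + 8.88 = 14.01 m
Step 2 — GM = KM - KG = 14.01 - 13.83 = 0.18 m

0.18 m


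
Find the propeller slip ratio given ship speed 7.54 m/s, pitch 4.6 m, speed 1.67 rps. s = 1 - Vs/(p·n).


Formula: s = 1 - Vs / (p * n)
Step 1 — p * n = 4.6 * 1.67 = 7.682
Step 2 — Vs / (p*n) = 7.54 / 7.682 = 0.981515 (6 d.p.)
Step 3 — s = 1 - 0.981515 = 0.018485

0.018485


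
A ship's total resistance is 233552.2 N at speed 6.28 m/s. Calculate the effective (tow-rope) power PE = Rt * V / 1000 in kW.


Formula: PE = Rt * V / 1000 (kW)
Step 1 — PE (W) = 233552.2 * 6.28 = 1466707.816 W
Step 2 — PE (kW) = 1466707.816 / 1000 ≈ 1466.7 kW (5 s.f.)

1466.7 kW


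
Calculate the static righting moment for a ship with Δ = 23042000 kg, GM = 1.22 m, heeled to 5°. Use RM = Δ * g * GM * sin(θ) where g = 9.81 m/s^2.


Formula: GZ = GM * sin(theta); RM = disp * g * GZ
Step 1 — GZ = 1.22 * sin(5°) = 1.22 * 0.087156 = 0.10633 m
Step 2 — RM = 23042000 * 9.81 * 0.10633 ≈ 24035000 N·m (5 s.f.)

24035000 N·m


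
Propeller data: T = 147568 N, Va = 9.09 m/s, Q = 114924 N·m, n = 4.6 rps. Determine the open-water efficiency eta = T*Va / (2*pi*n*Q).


Formula: eta = T * Va / (2 * pi * n * Q)
Step 1 — numerator = T * Va = 147568 * 9.09 = 1341393.12
Step 2 — 2 * pi * n = 2 * pi * 4.6 = 28.902652
Step 3 — denominator = 28.902652 * 114924 = 3321608.38
Step 4 — eta = 1341393.12 / 3321608.38 ≈ 0.40384 (5 s.f.)

0.40384


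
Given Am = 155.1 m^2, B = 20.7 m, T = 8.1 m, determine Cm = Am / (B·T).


Formula: Cm = Am / (B * T)
Step 1 — B * T = 20.7 * 8.1 = 167.67 m^2
Step 2 — Cm = 155.1 / 167.67 ≈ 0.92503 (5 s.f.)

0.92503


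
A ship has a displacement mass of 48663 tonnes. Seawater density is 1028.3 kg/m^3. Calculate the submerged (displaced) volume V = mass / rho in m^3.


Formula: V = mass / rho
Step 1 — convert tonnes to kg: 48663 t * 1000 = 48663000 kg
Step 2 — V = 48663000 / 1028.3 ≈ 47324 m^3 (5 s.f.)

47324 m^3


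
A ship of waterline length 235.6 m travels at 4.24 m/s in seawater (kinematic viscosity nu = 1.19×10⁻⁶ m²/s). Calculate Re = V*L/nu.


Formula: Re = V * L / nu
Step 1 — V * L = 4.24 * 235.6 = 998.944 m^2/s
Step 2 — Re = 998.944 / 1.19e-6 = 8.39e+08

8.39e+08


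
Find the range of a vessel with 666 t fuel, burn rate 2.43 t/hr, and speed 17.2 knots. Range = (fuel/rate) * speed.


Formula: endurance = fuel / rate; range = endurance * speed
Step 1 — endurance = 666 / 2.43 = 274.0741 hours
Step 2 — range = 274.0741 * 17.2 ≈ 4714.1 nautical miles (5 s.f.)

4714.1 NM


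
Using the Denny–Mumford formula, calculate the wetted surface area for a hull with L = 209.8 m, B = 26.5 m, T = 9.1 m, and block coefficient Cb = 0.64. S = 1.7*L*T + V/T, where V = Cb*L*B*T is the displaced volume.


Formula: S = 1.7*L*T + V/T with V = Cb*L*B*T, i.e. S = L * (1.7*T + Cb*B)
Step 1 — 1.7*T = 1.7 * 9.1 = 15.47 m
Step 2 — Cb*B = 0.64 * 26.5 = 16.96 m
Step 3 — 1.7*T + Cb*B = 15.47 + 16.96 = 32.43 m
Step 4 — S = 209.8 * 32.43 ≈ 6803.8 m^2 (5 s.f.)

6803.8 m^2


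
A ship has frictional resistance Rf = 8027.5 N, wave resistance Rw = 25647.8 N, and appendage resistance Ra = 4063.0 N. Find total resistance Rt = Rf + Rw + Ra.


Formula: Rt = Rf + Rw + Ra
Substituting: Rt = 8027.5 + 25647.8 + 4063.0
Result: Rt = 37738.3 N

37738.3 N


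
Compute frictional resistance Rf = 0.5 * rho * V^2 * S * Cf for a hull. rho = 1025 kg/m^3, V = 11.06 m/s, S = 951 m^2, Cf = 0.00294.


Formula: Rf = 0.5 * rho * V^2 * S * Cf
Step 1 — V^2 = 11.06^2 = 122.3236
Step 2 — 0.5 * rho * V^2 = 0.5 * 1025 * 122.3236 = 62690.845
Step 3 — Rf = 62690.845 * 951 * 0.00294 ≈ 175280 N (5 s.f.)

175280 N


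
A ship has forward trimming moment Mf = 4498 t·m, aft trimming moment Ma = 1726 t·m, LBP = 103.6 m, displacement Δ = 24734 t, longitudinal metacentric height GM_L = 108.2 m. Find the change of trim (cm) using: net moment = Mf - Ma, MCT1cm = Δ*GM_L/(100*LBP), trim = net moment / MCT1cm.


Formula: net trimming moment = Mf - Ma; MCT1cm = Δ*GM_L/(100*LBP); trim = net moment / MCT1cm
Step 1 — net trimming moment = 4498 - 1726 = 2772 t·m
Step 2 — MCT1cm = 24734 * 108.2 / (100 * 103.6) = 258.3223 t·m/cm
Step 3 — trim = 2772 / 258.3223 ≈ 10.731 cm (5 s.f.)

10.731 cm


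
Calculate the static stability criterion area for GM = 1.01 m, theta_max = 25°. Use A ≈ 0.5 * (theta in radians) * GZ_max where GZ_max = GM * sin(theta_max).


Formula: GZ_max = GM * sin(theta); Area = 0.5 * theta_rad * GZ_max
Step 1 — GZ_max = 1.01 * sin(25°) = 1.01 * 0.422618 = 0.426844 m
Step 2 — theta_rad = 25 * pi/180 = 0.436332 rad
Step 3 — Area = 0.5 * 0.436332 * 0.426844 ≈ 0.093123 m·rad (5 s.f.)

0.093123 m·rad


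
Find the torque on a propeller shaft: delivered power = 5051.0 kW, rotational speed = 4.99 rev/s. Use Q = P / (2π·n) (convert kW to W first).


Formula: Q = P_W / (2 * pi * n)
Step 1 — P_W = 5051.0 kW * 1000 = 5051000.0 W
Step 2 — 2 * pi * n = 2 * pi * 4.99 = 31.353095
Step 3 — Q = 5051000.0 / 31.353095 ≈ 161100 N·m (5 s.f.)

161100 N·m


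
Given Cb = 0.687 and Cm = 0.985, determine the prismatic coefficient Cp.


Formula: Cp = Cb / Cm
Substituting: Cp = 0.687 / 0.985
Result: Cp ≈ 0.69746 (5 s.f.)

0.69746


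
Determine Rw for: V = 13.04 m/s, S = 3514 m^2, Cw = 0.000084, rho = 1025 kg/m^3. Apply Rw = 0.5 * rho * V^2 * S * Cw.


Formula: Rw = 0.5 * rho * V^2 * S * Cw
Step 1 — V^2 = 13.04^2 = 170.0416
Step 2 — 0.5 * rho * V^2 = 0.5 * 1025 * 170.0416 = 87146.32
Step 3 — Rw = 87146.32 * 3514 * 0.000084 ≈ 25724 N (5 s.f.)

25724 N


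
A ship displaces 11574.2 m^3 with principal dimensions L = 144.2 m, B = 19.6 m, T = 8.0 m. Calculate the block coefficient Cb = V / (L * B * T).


Formula: Cb = V / (L * B * T)
Step 1 — L * B * T = 144.2 * 19.6 * 8.0 = 22610.56 m^3
Step 2 — Cb = 11574.2 / 22610.56 ≈ 0.51189 (5 s.f.)

0.51189


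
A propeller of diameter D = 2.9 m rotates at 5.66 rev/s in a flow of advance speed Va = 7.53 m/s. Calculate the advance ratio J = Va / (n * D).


Formula: J = Va / (n * D)
Step 1 — n * D = 5.66 * 2.9 = 16.414
Step 2 — J = 7.53 / 16.414 ≈ 0.45875 (5 s.f.)

0.45875


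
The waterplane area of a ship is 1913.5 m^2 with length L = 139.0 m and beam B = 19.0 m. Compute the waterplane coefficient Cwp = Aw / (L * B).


Formula: Cwp = Aw / (L * B)
Step 1 — L * B = 139.0 * 19.0 = 2641.0 m^2
Step 2 — Cwp = 1913.5 / 2641.0 ≈ 0.72454 (5 s.f.)

0.72454


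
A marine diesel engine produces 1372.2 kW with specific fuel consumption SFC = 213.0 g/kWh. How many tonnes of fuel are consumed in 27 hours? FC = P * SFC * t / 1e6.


Formula: FC (tonnes) = P * SFC * t / 1,000,000
Step 1 — P * SFC * t = 1372.2 * 213.0 * 27 = 7891522.2 g
Step 2 — FC (tonnes) = 7891522.2 / 1,000,000 ≈ 7.8915 tonnes (5 s.f.)

7.8915 tonnes


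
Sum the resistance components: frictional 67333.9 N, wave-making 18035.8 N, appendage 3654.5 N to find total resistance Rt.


Formula: Rt = Rf + Rw + Ra
Substituting: Rt = 67333.9 + 18035.8 + 3654.5
Result: Rt = 89024.2 N

89024.2 N


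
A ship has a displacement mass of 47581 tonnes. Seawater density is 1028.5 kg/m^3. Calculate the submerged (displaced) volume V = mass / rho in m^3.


Formula: V = mass / rho
Step 1 — convert tonnes to kg: 47581 t * 1000 = 47581000 kg
Step 2 — V = 47581000 / 1028.5 ≈ 46263 m^3 (5 s.f.)

46263 m^3


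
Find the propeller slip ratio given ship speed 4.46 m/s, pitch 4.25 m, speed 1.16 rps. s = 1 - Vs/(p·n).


Formula: s = 1 - Vs / (p * n)
Step 1 — p * n = 4.25 * 1.16 = 4.93
Step 2 — Vs / (p*n) = 4.46 / 4.93 = 0.904665 (6 d.p.)
Step 3 — s = 1 - 0.904665 = 0.095335

0.095335


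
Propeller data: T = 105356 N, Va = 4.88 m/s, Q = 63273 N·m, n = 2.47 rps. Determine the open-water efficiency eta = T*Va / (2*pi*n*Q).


Formula: eta = T * Va / (2 * pi * n * Q)
Step 1 — numerator = T * Va = 105356 * 4.88 = 514137.28
Step 2 — 2 * pi * n = 2 * pi * 2.47 = 15.519468
Step 3 — denominator = 15.519468 * 63273 = 981963.3
Step 4 — eta = 514137.28 / 981963.3 ≈ 0.52358 (5 s.f.)

0.52358


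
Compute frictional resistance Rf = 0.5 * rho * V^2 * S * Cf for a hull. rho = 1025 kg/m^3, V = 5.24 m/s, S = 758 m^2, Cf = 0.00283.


Formula: Rf = 0.5 * rho * V^2 * S * Cf
Step 1 — V^2 = 5.24^2 = 27.4576
Step 2 — 0.5 * rho * V^2 = 0.5 * 1025 * 27.4576 = 14072.02
Step 3 — Rf = 14072.02 * 758 * 0.00283 ≈ 30186 N (5 s.f.)

30186 N


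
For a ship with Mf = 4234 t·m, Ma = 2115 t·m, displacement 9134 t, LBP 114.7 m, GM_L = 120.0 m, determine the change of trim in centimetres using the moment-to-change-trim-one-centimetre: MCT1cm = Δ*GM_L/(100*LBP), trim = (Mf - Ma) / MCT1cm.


Formula: net trimming moment = Mf - Ma; MCT1cm = Δ*GM_L/(100*LBP); trim = net moment / MCT1cm
Step 1 — net trimming moment = 4234 - 2115 = 2119 t·m
Step 2 — MCT1cm = 9134 * 120.0 / (100 * 114.7) = 95.5606 t·m/cm
Step 3 — trim = 2119 / 95.5606 ≈ 22.174 cm (5 s.f.)

22.174 cm


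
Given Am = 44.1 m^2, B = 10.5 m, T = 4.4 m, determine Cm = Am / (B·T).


Formula: Cm = Am / (B * T)
Step 1 — B * T = 10.5 * 4.4 = 46.2 m^2
Step 2 — Cm = 44.1 / 46.2 ≈ 0.95455 (5 s.f.)

0.95455


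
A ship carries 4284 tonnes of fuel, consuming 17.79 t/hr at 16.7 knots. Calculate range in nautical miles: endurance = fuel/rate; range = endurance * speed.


Formula: endurance = fuel / rate; range = endurance * speed
Step 1 — endurance = 4284 / 17.79 = 240.8094 hours
Step 2 — range = 240.8094 * 16.7 ≈ 4021.5 nautical miles (5 s.f.)

4021.5 NM


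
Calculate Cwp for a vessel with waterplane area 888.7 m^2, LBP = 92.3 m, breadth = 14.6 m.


Formula: Cwp = Aw / (L * B)
Step 1 — L * B = 92.3 * 14.6 = 1347.58 m^2
Step 2 — Cwp = 888.7 / 1347.58 ≈ 0.65948 (5 s.f.)

0.65948


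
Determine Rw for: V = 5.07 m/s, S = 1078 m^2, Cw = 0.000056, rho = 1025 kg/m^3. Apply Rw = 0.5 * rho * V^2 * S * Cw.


Formula: Rw = 0.5 * rho * V^2 * S * Cw
Step 1 — V^2 = 5.07^2 = 25.7049
Step 2 — 0.5 * rho * V^2 = 0.5 * 1025 * 25.7049 = 13173.76125
Step 3 — Rw = 13173.76125 * 1078 * 0.000056 ≈ 795.27 N (5 s.f.)

795.27 N


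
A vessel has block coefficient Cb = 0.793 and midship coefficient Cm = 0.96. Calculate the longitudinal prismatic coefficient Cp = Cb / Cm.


Formula: Cp = Cb / Cm
Substituting: Cp = 0.793 / 0.96
Result: Cp ≈ 0.82604 (5 s.f.)

0.82604


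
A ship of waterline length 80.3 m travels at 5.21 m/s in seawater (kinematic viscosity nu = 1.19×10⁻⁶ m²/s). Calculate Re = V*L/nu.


Formula: Re = V * L / nu
Step 1 — V * L = 5.21 * 80.3 = 418.363 m^2/s
Step 2 — Re = 418.363 / 1.19e-6 = 3.52e+08

3.52e+08


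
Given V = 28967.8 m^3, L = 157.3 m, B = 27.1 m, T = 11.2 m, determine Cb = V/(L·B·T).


Formula: Cb = V / (L * B * T)
Step 1 — L * B * T = 157.3 * 27.1 * 11.2 = 47743.696 m^3
Step 2 — Cb = 28967.8 / 47743.696 ≈ 0.60674 (5 s.f.)

0.60674


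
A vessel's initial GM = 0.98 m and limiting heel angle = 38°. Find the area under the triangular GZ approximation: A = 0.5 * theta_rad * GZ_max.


Formula: GZ_max = GM * sin(theta); Area = 0.5 * theta_rad * GZ_max
Step 1 — GZ_max = 0.98 * sin(38°) = 0.98 * 0.615661 = 0.603348 m
Step 2 — theta_rad = 38 * pi/180 = 0.663225 rad
Step 3 — Area = 0.5 * 0.663225 * 0.603348 ≈ 0.20008 m·rad (5 s.f.)

0.20008 m·rad


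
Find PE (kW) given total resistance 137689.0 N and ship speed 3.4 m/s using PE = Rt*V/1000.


Formula: PE = Rt * V / 1000 (kW)
Step 1 — PE (W) = 137689.0 * 3.4 = 468142.6 W
Step 2 — PE (kW) = 468142.6 / 1000 ≈ 468.14 kW (5 s.f.)

468.14 kW


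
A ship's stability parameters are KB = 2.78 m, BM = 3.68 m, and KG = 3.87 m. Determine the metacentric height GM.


Formula: GM = KB + BM - KG
Step 1 — KM = KB + BM = 2.78 + 3.68 = 6.46 m
Step 2 — GM = KM - KG = 6.46 - 3.87 = 2.59 m

2.59 m


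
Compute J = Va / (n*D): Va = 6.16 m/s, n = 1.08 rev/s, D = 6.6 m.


Formula: J = Va / (n * D)
Step 1 — n * D = 1.08 * 6.6 = 7.128
Step 2 — J = 6.16 / 7.128 ≈ 0.86420 (5 s.f.)

0.86420


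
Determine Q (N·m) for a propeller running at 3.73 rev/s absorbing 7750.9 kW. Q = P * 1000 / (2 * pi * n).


Formula: Q = P_W / (2 * pi * n)
Step 1 — P_W = 7750.9 kW * 1000 = 7750900.0 W
Step 2 — 2 * pi * n = 2 * pi * 3.73 = 23.436281
Step 3 — Q = 7750900.0 / 23.436281 ≈ 330720 N·m (5 s.f.)

330720 N·m


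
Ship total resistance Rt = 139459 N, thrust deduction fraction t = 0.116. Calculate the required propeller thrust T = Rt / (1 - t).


Formula: T = Rt / (1 - t)
Step 1 — (1 - t) = 1 - 0.116 = 0.884
Step 2 — T = 139459 / 0.884 ≈ 157760 N (5 s.f.)

157760 N


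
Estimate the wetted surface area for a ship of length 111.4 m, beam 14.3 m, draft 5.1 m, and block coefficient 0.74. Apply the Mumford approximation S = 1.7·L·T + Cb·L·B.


Formula: S = 1.7*L*T + V/T with V = Cb*L*B*T, i.e. S = L * (1.7*T + Cb*B)
Step 1 — 1.7*T = 1.7 * 5.1 = 8.67 m
Step 2 — Cb*B = 0.74 * 14.3 = 10.582 m
Step 3 — 1.7*T + Cb*B = 8.67 + 10.582 = 19.252 m
Step 4 — S = 111.4 * 19.252 ≈ 2144.7 m^2 (5 s.f.)

2144.7 m^2


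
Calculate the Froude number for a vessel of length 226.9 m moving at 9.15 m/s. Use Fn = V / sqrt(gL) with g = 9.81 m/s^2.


Formula: Fn = V / sqrt(g * L)
Step 1 — g * L = 9.81 * 226.9 = 2225.889
Step 2 — sqrt(g * L) = sqrt(2225.889) = 47.179328
Step 3 — Fn = 9.15 / 47.179328 ≈ 0.19394 (5 s.f.)

0.19394


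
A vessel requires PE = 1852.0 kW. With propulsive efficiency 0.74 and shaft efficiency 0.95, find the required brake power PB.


Formula: PB = PE / (eta_D * eta_S)
Step 1 — combined efficiency = eta_D * eta_S = 0.74 * 0.95 = 0.703
Step 2 — PB = 1852.0 / 0.703 ≈ 2634.4 kW (5 s.f.)

2634.4 kW


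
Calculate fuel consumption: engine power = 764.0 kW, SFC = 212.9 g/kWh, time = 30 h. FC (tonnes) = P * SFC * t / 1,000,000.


Formula: FC (tonnes) = P * SFC * t / 1,000,000
Step 1 — P * SFC * t = 764.0 * 212.9 * 30 = 4879668.0 g
Step 2 — FC (tonnes) = 4879668.0 / 1,000,000 ≈ 4.8797 tonnes (5 s.f.)

4.8797 tonnes


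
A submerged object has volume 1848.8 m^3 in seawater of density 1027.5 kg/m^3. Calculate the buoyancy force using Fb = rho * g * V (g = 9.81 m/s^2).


Formula: Fb = rho * g * V
Substituting: Fb = 1027.5 * 9.81 * 1848.8
Intermediate: 1027.5 * 9.81 = 10079.775
Result: Fb = 10079.775 * 1848.8 ≈ 18635000 N (5 s.f.)

18635000 N


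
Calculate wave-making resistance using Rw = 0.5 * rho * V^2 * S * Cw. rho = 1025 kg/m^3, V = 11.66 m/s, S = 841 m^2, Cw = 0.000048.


Formula: Rw = 0.5 * rho * V^2 * S * Cw
Step 1 — V^2 = 11.66^2 = 135.9556
Step 2 — 0.5 * rho * V^2 = 0.5 * 1025 * 135.9556 = 69677.245
Step 3 — Rw = 69677.245 * 841 * 0.000048 ≈ 2812.7 N (5 s.f.)

2812.7 N


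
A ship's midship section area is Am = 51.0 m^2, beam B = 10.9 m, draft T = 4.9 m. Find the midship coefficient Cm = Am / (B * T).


Formula: Cm = Am / (B * T)
Step 1 — B * T = 10.9 * 4.9 = 53.41 m^2
Step 2 — Cm = 51.0 / 53.41 ≈ 0.95488 (5 s.f.)

0.95488


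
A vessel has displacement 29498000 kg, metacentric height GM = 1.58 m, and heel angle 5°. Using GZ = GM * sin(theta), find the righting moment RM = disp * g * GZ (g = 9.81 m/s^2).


Formula: GZ = GM * sin(theta); RM = disp * g * GZ
Step 1 — GZ = 1.58 * sin(5°) = 1.58 * 0.087156 = 0.137706 m
Step 2 — RM = 29498000 * 9.81 * 0.137706 ≈ 39849000 N·m (5 s.f.)

39849000 N·m


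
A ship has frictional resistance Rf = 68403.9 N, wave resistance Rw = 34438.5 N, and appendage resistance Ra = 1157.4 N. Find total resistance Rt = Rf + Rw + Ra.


Formula: Rt = Rf + Rw + Ra
Substituting: Rt = 68403.9 + 34438.5 + 1157.4
Result: Rt = 103999.8 N

103999.8 N


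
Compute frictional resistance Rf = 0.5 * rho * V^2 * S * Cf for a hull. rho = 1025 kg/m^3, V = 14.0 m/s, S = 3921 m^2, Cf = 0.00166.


Formula: Rf = 0.5 * rho * V^2 * S * Cf
Step 1 — V^2 = 14.0^2 = 196.0
Step 2 — 0.5 * rho * V^2 = 0.5 * 1025 * 196.0 = 100450.0
Step 3 — Rf = 100450.0 * 3921 * 0.00166 ≈ 653810 N (5 s.f.)

653810 N


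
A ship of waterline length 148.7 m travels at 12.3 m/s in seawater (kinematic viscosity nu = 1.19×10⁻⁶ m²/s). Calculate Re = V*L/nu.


Formula: Re = V * L / nu
Step 1 — V * L = 12.3 * 148.7 = 1829.01 m^2/s
Step 2 — Re = 1829.01 / 1.19e-6 = 1.54e+09

1.54e+09


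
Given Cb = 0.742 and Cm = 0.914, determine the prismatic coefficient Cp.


Formula: Cp = Cb / Cm
Substituting: Cp = 0.742 / 0.914
Result: Cp ≈ 0.81182 (5 s.f.)

0.81182


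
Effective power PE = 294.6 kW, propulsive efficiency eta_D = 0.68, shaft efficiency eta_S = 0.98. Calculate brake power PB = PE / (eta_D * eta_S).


Formula: PB = PE / (eta_D * eta_S)
Step 1 — combined efficiency = eta_D * eta_S = 0.68 * 0.98 = 0.6664
Step 2 — PB = 294.6 / 0.6664 ≈ 442.08 kW (5 s.f.)

442.08 kW


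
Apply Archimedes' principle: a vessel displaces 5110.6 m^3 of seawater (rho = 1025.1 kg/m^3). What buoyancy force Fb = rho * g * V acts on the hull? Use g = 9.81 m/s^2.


Formula: Fb = rho * g * V
Substituting: Fb = 1025.1 * 9.81 * 5110.6
Intermediate: 1025.1 * 9.81 = 10056.231
Result: Fb = 10056.231 * 5110.6 ≈ 51393000 N (5 s.f.)

51393000 N


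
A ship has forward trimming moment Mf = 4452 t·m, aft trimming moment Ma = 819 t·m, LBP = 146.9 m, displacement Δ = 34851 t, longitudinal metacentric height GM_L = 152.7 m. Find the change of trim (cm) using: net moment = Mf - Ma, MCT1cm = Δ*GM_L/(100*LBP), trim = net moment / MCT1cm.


Formula: net trimming moment = Mf - Ma; MCT1cm = Δ*GM_L/(100*LBP); trim = net moment / MCT1cm
Step 1 — net trimming moment = 4452 - 819 = 3633 t·m
Step 2 — MCT1cm = 34851 * 152.7 / (100 * 146.9) = 362.2701 t·m/cm
Step 3 — trim = 3633 / 362.2701 ≈ 10.028 cm (5 s.f.)

10.028 cm


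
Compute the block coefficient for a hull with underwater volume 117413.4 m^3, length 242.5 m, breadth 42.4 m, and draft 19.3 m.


Formula: Cb = V / (L * B * T)
Step 1 — L * B * T = 242.5 * 42.4 * 19.3 = 198442.6 m^3
Step 2 — Cb = 117413.4 / 198442.6 ≈ 0.59167 (5 s.f.)

0.59167


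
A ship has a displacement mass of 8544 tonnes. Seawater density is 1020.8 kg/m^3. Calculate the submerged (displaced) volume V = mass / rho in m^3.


Formula: V = mass / rho
Step 1 — convert tonnes to kg: 8544 t * 1000 = 8544000 kg
Step 2 — V = 8544000 / 1020.8 ≈ 8369.9 m^3 (5 s.f.)

8369.9 m^3


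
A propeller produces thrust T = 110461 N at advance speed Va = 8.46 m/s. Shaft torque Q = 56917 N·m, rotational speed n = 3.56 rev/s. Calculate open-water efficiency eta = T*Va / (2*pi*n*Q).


Formula: eta = T * Va / (2 * pi * n * Q)
Step 1 — numerator = T * Va = 110461 * 8.46 = 934500.06
Step 2 — 2 * pi * n = 2 * pi * 3.56 = 22.36814
Step 3 — denominator = 22.36814 * 56917 = 1273127.42
Step 4 — eta = 934500.06 / 1273127.42 ≈ 0.73402 (5 s.f.)

0.73402


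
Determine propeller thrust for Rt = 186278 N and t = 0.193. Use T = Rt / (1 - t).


Formula: T = Rt / (1 - t)
Step 1 — (1 - t) = 1 - 0.193 = 0.807
Step 2 — T = 186278 / 0.807 ≈ 230830 N (5 s.f.)

230830 N


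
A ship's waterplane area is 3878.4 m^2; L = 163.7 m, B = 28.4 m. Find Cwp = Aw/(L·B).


Formula: Cwp = Aw / (L * B)
Step 1 — L * B = 163.7 * 28.4 = 4649.08 m^2
Step 2 — Cwp = 3878.4 / 4649.08 ≈ 0.83423 (5 s.f.)

0.83423


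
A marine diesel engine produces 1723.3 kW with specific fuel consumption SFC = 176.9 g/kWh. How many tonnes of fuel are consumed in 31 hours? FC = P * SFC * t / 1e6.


Formula: FC (tonnes) = P * SFC * t / 1,000,000
Step 1 — P * SFC * t = 1723.3 * 176.9 * 31 = 9450404.87 g
Step 2 — FC (tonnes) = 9450404.87 / 1,000,000 ≈ 9.4504 tonnes (5 s.f.)

9.4504 tonnes


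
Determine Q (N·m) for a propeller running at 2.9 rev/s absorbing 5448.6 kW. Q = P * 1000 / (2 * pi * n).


Formula: Q = P_W / (2 * pi * n)
Step 1 — P_W = 5448.6 kW * 1000 = 5448600.0 W
Step 2 — 2 * pi * n = 2 * pi * 2.9 = 18.221237
Step 3 — Q = 5448600.0 / 18.221237 ≈ 299020 N·m (5 s.f.)

299020 N·m


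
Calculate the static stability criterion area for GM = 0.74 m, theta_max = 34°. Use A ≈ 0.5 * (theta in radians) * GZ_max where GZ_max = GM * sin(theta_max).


Formula: GZ_max = GM * sin(theta); Area = 0.5 * theta_rad * GZ_max
Step 1 — GZ_max = 0.74 * sin(34°) = 0.74 * 0.559193 = 0.413803 m
Step 2 — theta_rad = 34 * pi/180 = 0.593412 rad
Step 3 — Area = 0.5 * 0.593412 * 0.413803 ≈ 0.12278 m·rad (5 s.f.)

0.12278 m·rad


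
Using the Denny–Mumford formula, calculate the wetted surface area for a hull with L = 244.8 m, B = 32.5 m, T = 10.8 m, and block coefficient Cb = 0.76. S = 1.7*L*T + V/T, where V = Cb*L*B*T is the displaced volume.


Formula: S = 1.7*L*T + V/T with V = Cb*L*B*T, i.e. S = L * (1.7*T + Cb*B)
Step 1 — 1.7*T = 1.7 * 10.8 = 18.36 m
Step 2 — Cb*B = 0.76 * 32.5 = 24.7 m
Step 3 — 1.7*T + Cb*B = 18.36 + 24.7 = 43.06 m
Step 4 — S = 244.8 * 43.06 ≈ 10541 m^2 (5 s.f.)

10541 m^2


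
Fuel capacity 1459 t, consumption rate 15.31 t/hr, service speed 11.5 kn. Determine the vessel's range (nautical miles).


Formula: endurance = fuel / rate; range = endurance * speed
Step 1 — endurance = 1459 / 15.31 = 95.2972 hours
Step 2 — range = 95.2972 * 11.5 ≈ 1095.9 nautical miles (5 s.f.)

1095.9 NM


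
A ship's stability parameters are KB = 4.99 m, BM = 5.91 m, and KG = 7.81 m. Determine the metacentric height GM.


Formula: GM = KB + BM - KG
Step 1 — KM = KB + BM = 4.99 + 5.91 = 10.9 m
Step 2 — GM = KM - KG = 10.9 - 7.81 = 3.09 m

3.09 m


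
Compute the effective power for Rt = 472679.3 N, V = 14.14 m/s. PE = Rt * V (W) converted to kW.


Formula: PE = Rt * V / 1000 (kW)
Step 1 — PE (W) = 472679.3 * 14.14 = 6683685.302 W
Step 2 — PE (kW) = 6683685.302 / 1000 ≈ 6683.7 kW (5 s.f.)

6683.7 kW


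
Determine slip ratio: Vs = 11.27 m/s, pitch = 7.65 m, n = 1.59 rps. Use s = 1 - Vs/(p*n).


Formula: s = 1 - Vs / (p * n)
Step 1 — p * n = 7.65 * 1.59 = 12.1635
Step 2 — Vs / (p*n) = 11.27 / 12.1635 = 0.926543 (6 d.p.)
Step 3 — s = 1 - 0.926543 = 0.073457

0.073457


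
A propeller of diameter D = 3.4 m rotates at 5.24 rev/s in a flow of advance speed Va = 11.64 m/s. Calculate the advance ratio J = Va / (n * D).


Formula: J = Va / (n * D)
Step 1 — n * D = 5.24 * 3.4 = 17.816
Step 2 — J = 11.64 / 17.816 ≈ 0.65335 (5 s.f.)

0.65335


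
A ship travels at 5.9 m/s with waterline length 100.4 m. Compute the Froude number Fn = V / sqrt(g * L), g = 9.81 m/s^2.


Formula: Fn = V / sqrt(g * L)
Step 1 — g * L = 9.81 * 100.4 = 984.924
Step 2 — sqrt(g * L) = sqrt(984.924) = 31.383499
Step 3 — Fn = 5.9 / 31.383499 ≈ 0.18800 (5 s.f.)

0.18800


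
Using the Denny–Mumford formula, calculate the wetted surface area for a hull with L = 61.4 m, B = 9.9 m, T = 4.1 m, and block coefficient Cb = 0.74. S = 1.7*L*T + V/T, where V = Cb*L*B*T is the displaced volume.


Formula: S = 1.7*L*T + V/T with V = Cb*L*B*T, i.e. S = L * (1.7*T + Cb*B)
Step 1 — 1.7*T = 1.7 * 4.1 = 6.97 m
Step 2 — Cb*B = 0.74 * 9.9 = 7.326 m
Step 3 — 1.7*T + Cb*B = 6.97 + 7.326 = 14.296 m
Step 4 — S = 61.4 * 14.296 ≈ 877.77 m^2 (5 s.f.)

877.77 m^2


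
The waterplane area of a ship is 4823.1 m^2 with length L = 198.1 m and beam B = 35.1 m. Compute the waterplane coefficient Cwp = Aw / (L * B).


Formula: Cwp = Aw / (L * B)
Step 1 — L * B = 198.1 * 35.1 = 6953.31 m^2
Step 2 — Cwp = 4823.1 / 6953.31 ≈ 0.69364 (5 s.f.)

0.69364


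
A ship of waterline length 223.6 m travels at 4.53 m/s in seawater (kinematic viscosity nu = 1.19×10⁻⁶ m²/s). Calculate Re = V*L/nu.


Formula: Re = V * L / nu
Step 1 — V * L = 4.53 * 223.6 = 1012.908 m^2/s
Step 2 — Re = 1012.908 / 1.19e-6 = 8.51e+08

8.51e+08


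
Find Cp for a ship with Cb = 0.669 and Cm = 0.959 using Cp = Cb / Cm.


Formula: Cp = Cb / Cm
Substituting: Cp = 0.669 / 0.959
Result: Cp ≈ 0.69760 (5 s.f.)

0.69760


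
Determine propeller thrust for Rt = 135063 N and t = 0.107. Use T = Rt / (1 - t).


Formula: T = Rt / (1 - t)
Step 1 — (1 - t) = 1 - 0.107 = 0.893
Step 2 — T = 135063 / 0.893 ≈ 151250 N (5 s.f.)

151250 N


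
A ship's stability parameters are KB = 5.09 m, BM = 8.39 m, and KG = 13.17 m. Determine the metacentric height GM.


Formula: GM = KB + BM - KG
Step 1 — KM = KB + BM = 5.09 + 8.39 = 13.48 m
Step 2 — GM = KM - KG = 13.48 - 13.17 = 0.31 m

0.31 m


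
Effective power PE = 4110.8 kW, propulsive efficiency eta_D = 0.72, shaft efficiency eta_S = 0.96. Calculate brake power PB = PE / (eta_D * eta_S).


Formula: PB = PE / (eta_D * eta_S)
Step 1 — combined efficiency = eta_D * eta_S = 0.72 * 0.96 = 0.6912
Step 2 — PB = 4110.8 / 0.6912 ≈ 5947.3 kW (5 s.f.)

5947.3 kW


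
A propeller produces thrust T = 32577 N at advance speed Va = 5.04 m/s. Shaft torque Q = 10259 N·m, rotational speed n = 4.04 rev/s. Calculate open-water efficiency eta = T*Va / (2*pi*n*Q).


Formula: eta = T * Va / (2 * pi * n * Q)
Step 1 — numerator = T * Va = 32577 * 5.04 = 164188.08
Step 2 — 2 * pi * n = 2 * pi * 4.04 = 25.384069
Step 3 — denominator = 25.384069 * 10259 = 260415.16
Step 4 — eta = 164188.08 / 260415.16 ≈ 0.63049 (5 s.f.)

0.63049


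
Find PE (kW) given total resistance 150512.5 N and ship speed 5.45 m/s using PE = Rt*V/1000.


Formula: PE = Rt * V / 1000 (kW)
Step 1 — PE (W) = 150512.5 * 5.45 = 820293.125 W
Step 2 — PE (kW) = 820293.125 / 1000 ≈ 820.29 kW (5 s.f.)

820.29 kW


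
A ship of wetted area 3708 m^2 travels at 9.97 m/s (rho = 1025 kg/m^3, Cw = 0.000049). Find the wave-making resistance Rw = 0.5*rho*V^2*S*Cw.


Formula: Rw = 0.5 * rho * V^2 * S * Cw
Step 1 — V^2 = 9.97^2 = 99.4009
Step 2 — 0.5 * rho * V^2 = 0.5 * 1025 * 99.4009 = 50942.96125
Step 3 — Rw = 50942.96125 * 3708 * 0.000049 ≈ 9255.9 N (5 s.f.)

9255.9 N


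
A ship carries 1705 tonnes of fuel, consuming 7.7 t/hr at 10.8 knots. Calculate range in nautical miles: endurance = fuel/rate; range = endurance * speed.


Formula: endurance = fuel / rate; range = endurance * speed
Step 1 — endurance = 1705 / 7.7 = 221.4286 hours
Step 2 — range = 221.4286 * 10.8 ≈ 2391.4 nautical miles (5 s.f.)

2391.4 NM


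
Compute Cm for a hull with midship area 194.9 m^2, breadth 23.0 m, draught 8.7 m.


Formula: Cm = Am / (B * T)
Step 1 — B * T = 23.0 * 8.7 = 200.1 m^2
Step 2 — Cm = 194.9 / 200.1 ≈ 0.97401 (5 s.f.)

0.97401


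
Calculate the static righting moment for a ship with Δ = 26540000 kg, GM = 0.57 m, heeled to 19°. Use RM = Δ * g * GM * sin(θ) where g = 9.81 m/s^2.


Formula: GZ = GM * sin(theta); RM = disp * g * GZ
Step 1 — GZ = 0.57 * sin(19°) = 0.57 * 0.325568 = 0.185574 m
Step 2 — RM = 26540000 * 9.81 * 0.185574 ≈ 48316000 N·m (5 s.f.)

48316000 N·m


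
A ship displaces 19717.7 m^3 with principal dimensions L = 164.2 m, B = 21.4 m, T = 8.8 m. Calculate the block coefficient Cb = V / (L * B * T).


Formula: Cb = V / (L * B * T)
Step 1 — L * B * T = 164.2 * 21.4 * 8.8 = 30922.144 m^3
Step 2 — Cb = 19717.7 / 30922.144 ≈ 0.63766 (5 s.f.)

0.63766


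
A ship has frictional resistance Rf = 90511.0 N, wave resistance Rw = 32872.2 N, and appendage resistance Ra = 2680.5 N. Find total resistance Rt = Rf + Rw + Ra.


Formula: Rt = Rf + Rw + Ra
Substituting: Rt = 90511.0 + 32872.2 + 2680.5
Result: Rt = 126063.7 N

126063.7 N


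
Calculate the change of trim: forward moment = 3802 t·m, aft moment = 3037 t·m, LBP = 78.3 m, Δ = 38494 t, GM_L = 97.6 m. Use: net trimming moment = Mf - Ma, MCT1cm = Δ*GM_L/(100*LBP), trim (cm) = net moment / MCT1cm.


Formula: net trimming moment = Mf - Ma; MCT1cm = Δ*GM_L/(100*LBP); trim = net moment / MCT1cm
Step 1 — net trimming moment = 3802 - 3037 = 765 t·m
Step 2 — MCT1cm = 38494 * 97.6 / (100 * 78.3) = 479.823 t·m/cm
Step 3 — trim = 765 / 479.823 ≈ 1.5943 cm (5 s.f.)

1.5943 cm


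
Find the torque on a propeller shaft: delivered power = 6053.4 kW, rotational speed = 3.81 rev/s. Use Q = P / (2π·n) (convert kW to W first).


Formula: Q = P_W / (2 * pi * n)
Step 1 — P_W = 6053.4 kW * 1000 = 6053400.0 W
Step 2 — 2 * pi * n = 2 * pi * 3.81 = 23.938936
Step 3 — Q = 6053400.0 / 23.938936 ≈ 252870 N·m (5 s.f.)

252870 N·m


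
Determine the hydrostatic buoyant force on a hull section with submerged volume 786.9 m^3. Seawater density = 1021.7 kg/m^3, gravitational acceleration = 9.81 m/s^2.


Formula: Fb = rho * g * V
Substituting: Fb = 1021.7 * 9.81 * 786.9
Intermediate: 1021.7 * 9.81 = 10022.877
Result: Fb = 10022.877 * 786.9 ≈ 7887000 N (5 s.f.)

7887000 N


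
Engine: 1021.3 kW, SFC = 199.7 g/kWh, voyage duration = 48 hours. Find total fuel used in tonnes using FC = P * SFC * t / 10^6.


Formula: FC (tonnes) = P * SFC * t / 1,000,000
Step 1 — P * SFC * t = 1021.3 * 199.7 * 48 = 9789773.28 g
Step 2 — FC (tonnes) = 9789773.28 / 1,000,000 ≈ 9.7898 tonnes (5 s.f.)

9.7898 tonnes


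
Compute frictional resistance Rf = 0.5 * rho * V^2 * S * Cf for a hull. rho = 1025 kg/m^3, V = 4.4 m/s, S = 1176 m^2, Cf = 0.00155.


Formula: Rf = 0.5 * rho * V^2 * S * Cf
Step 1 — V^2 = 4.4^2 = 19.36
Step 2 — 0.5 * rho * V^2 = 0.5 * 1025 * 19.36 = 9922.0
Step 3 — Rf = 9922.0 * 1176 * 0.00155 ≈ 18086 N (5 s.f.)

18086 N


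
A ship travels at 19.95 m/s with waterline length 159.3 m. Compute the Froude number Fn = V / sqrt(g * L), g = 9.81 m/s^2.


Formula: Fn = V / sqrt(g * L)
Step 1 — g * L = 9.81 * 159.3 = 1562.733
Step 2 — sqrt(g * L) = sqrt(1562.733) = 39.531418
Step 3 — Fn = 19.95 / 39.531418 ≈ 0.50466 (5 s.f.)

0.50466


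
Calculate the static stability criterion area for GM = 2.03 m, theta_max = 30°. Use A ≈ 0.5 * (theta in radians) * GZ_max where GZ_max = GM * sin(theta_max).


Formula: GZ_max = GM * sin(theta); Area = 0.5 * theta_rad * GZ_max
Step 1 — GZ_max = 2.03 * sin(30°) = 2.03 * 0.5 = 1.015 m
Step 2 — theta_rad = 30 * pi/180 = 0.523599 rad
Step 3 — Area = 0.5 * 0.523599 * 1.015 ≈ 0.26573 m·rad (5 s.f.)

0.26573 m·rad


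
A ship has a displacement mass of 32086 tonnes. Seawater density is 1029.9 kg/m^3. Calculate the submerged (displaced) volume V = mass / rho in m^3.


Formula: V = mass / rho
Step 1 — convert tonnes to kg: 32086 t * 1000 = 32086000 kg
Step 2 — V = 32086000 / 1029.9 ≈ 31154 m^3 (5 s.f.)

31154 m^3


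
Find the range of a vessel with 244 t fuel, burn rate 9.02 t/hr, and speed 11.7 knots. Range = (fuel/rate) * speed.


Formula: endurance = fuel / rate; range = endurance * speed
Step 1 — endurance = 244 / 9.02 = 27.051 hours
Step 2 — range = 27.051 * 11.7 ≈ 316.50 nautical miles (5 s.f.)

316.50 NM


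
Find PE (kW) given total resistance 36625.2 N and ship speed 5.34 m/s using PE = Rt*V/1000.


Formula: PE = Rt * V / 1000 (kW)
Step 1 — PE (W) = 36625.2 * 5.34 = 195578.568 W
Step 2 — PE (kW) = 195578.568 / 1000 ≈ 195.58 kW (5 s.f.)

195.58 kW


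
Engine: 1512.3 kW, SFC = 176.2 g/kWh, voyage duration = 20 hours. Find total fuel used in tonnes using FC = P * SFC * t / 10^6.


Formula: FC (tonnes) = P * SFC * t / 1,000,000
Step 1 — P * SFC * t = 1512.3 * 176.2 * 20 = 5329345.2 g
Step 2 — FC (tonnes) = 5329345.2 / 1,000,000 ≈ 5.3293 tonnes (5 s.f.)

5.3293 tonnes


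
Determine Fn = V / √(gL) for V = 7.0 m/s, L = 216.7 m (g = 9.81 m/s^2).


Formula: Fn = V / sqrt(g * L)
Step 1 — g * L = 9.81 * 216.7 = 2125.827
Step 2 — sqrt(g * L) = sqrt(2125.827) = 46.106691
Step 3 — Fn = 7.0 / 46.106691 ≈ 0.15182 (5 s.f.)

0.15182


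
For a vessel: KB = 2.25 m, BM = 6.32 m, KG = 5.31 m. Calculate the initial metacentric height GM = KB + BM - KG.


Formula: GM = KB + BM - KG
Step 1 — KM = KB + BM = 2.25 + 6.32 = 8.57 m
Step 2 — GM = KM - KG = 8.57 - 5.31 = 3.26 m

3.26 m


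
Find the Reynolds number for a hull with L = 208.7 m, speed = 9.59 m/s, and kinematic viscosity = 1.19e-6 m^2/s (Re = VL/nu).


Formula: Re = V * L / nu
Step 1 — V * L = 9.59 * 208.7 = 2001.433 m^2/s
Step 2 — Re = 2001.433 / 1.19e-6 = 1.68e+09

1.68e+09


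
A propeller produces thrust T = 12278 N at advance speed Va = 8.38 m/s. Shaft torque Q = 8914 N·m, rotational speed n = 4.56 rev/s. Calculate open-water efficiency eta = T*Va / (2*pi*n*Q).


Formula: eta = T * Va / (2 * pi * n * Q)
Step 1 — numerator = T * Va = 12278 * 8.38 = 102889.64
Step 2 — 2 * pi * n = 2 * pi * 4.56 = 28.651325
Step 3 — denominator = 28.651325 * 8914 = 255397.91
Step 4 — eta = 102889.64 / 255397.91 ≈ 0.40286 (5 s.f.)

0.40286


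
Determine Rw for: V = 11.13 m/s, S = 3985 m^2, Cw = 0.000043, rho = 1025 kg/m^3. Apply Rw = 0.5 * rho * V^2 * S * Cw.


Formula: Rw = 0.5 * rho * V^2 * S * Cw
Step 1 — V^2 = 11.13^2 = 123.8769
Step 2 — 0.5 * rho * V^2 = 0.5 * 1025 * 123.8769 = 63486.91125
Step 3 — Rw = 63486.91125 * 3985 * 0.000043 ≈ 10879 N (5 s.f.)

10879 N


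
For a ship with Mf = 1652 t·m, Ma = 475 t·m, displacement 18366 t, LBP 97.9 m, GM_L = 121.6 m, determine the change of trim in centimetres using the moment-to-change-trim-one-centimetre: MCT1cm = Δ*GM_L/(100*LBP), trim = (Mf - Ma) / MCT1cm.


Formula: net trimming moment = Mf - Ma; MCT1cm = Δ*GM_L/(100*LBP); trim = net moment / MCT1cm
Step 1 — net trimming moment = 1652 - 475 = 1177 t·m
Step 2 — MCT1cm = 18366 * 121.6 / (100 * 97.9) = 228.1211 t·m/cm
Step 3 — trim = 1177 / 228.1211 ≈ 5.1595 cm (5 s.f.)

5.1595 cm


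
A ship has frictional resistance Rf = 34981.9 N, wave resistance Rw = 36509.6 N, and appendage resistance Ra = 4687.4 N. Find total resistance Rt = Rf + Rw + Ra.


Formula: Rt = Rf + Rw + Ra
Substituting: Rt = 34981.9 + 36509.6 + 4687.4
Result: Rt = 76178.9 N

76178.9 N


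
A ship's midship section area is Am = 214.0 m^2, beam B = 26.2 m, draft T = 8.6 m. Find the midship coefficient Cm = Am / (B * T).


Formula: Cm = Am / (B * T)
Step 1 — B * T = 26.2 * 8.6 = 225.32 m^2
Step 2 — Cm = 214.0 / 225.32 ≈ 0.94976 (5 s.f.)

0.94976


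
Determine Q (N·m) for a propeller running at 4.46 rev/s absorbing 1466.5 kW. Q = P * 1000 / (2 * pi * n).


Formula: Q = P_W / (2 * pi * n)
Step 1 — P_W = 1466.5 kW * 1000 = 1466500.0 W
Step 2 — 2 * pi * n = 2 * pi * 4.46 = 28.023006
Step 3 — Q = 1466500.0 / 28.023006 ≈ 52332 N·m (5 s.f.)

52332 N·m


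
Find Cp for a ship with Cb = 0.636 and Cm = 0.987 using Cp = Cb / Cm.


Formula: Cp = Cb / Cm
Substituting: Cp = 0.636 / 0.987
Result: Cp ≈ 0.64438 (5 s.f.)

0.64438


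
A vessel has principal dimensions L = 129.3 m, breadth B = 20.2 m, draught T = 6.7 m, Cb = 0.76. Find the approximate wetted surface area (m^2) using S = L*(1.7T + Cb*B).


Formula: S = 1.7*L*T + V/T with V = Cb*L*B*T, i.e. S = L * (1.7*T + Cb*B)
Step 1 — 1.7*T = 1.7 * 6.7 = 11.39 m
Step 2 — Cb*B = 0.76 * 20.2 = 15.352 m
Step 3 — 1.7*T + Cb*B = 11.39 + 15.352 = 26.742 m
Step 4 — S = 129.3 * 26.742 ≈ 3457.7 m^2 (5 s.f.)

3457.7 m^2


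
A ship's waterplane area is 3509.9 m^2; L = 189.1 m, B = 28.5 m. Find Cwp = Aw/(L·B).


Formula: Cwp = Aw / (L * B)
Step 1 — L * B = 189.1 * 28.5 = 5389.35 m^2
Step 2 — Cwp = 3509.9 / 5389.35 ≈ 0.65127 (5 s.f.)

0.65127


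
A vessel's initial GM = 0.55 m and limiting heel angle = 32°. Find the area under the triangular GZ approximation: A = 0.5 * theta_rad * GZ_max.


Formula: GZ_max = GM * sin(theta); Area = 0.5 * theta_rad * GZ_max
Step 1 — GZ_max = 0.55 * sin(32°) = 0.55 * 0.529919 = 0.291455 m
Step 2 — theta_rad = 32 * pi/180 = 0.558505 rad
Step 3 — Area = 0.5 * 0.558505 * 0.291455 ≈ 0.081390 m·rad (5 s.f.)

0.081390 m·rad


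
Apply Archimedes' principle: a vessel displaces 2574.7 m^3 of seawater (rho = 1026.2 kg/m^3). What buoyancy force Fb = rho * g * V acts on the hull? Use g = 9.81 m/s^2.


Formula: Fb = rho * g * V
Substituting: Fb = 1026.2 * 9.81 * 2574.7
Intermediate: 1026.2 * 9.81 = 10067.022
Result: Fb = 10067.022 * 2574.7 ≈ 25920000 N (5 s.f.)

25920000 N


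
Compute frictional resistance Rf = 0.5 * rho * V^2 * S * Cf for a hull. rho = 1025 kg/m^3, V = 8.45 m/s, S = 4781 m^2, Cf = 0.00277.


Formula: Rf = 0.5 * rho * V^2 * S * Cf
Step 1 — V^2 = 8.45^2 = 71.4025
Step 2 — 0.5 * rho * V^2 = 0.5 * 1025 * 71.4025 = 36593.78125
Step 3 — Rf = 36593.78125 * 4781 * 0.00277 ≈ 484620 N (5 s.f.)

484620 N


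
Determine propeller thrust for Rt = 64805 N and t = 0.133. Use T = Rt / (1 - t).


Formula: T = Rt / (1 - t)
Step 1 — (1 - t) = 1 - 0.133 = 0.867
Step 2 — T = 64805 / 0.867 ≈ 74746 N (5 s.f.)

74746 N


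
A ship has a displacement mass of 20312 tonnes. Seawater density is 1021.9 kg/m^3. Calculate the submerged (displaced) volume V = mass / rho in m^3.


Formula: V = mass / rho
Step 1 — convert tonnes to kg: 20312 t * 1000 = 20312000 kg
Step 2 — V = 20312000 / 1021.9 ≈ 19877 m^3 (5 s.f.)

19877 m^3


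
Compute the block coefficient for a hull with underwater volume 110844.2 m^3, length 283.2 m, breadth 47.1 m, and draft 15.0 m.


Formula: Cb = V / (L * B * T)
Step 1 — L * B * T = 283.2 * 47.1 * 15.0 = 200080.8 m^3
Step 2 — Cb = 110844.2 / 200080.8 ≈ 0.55400 (5 s.f.)

0.55400


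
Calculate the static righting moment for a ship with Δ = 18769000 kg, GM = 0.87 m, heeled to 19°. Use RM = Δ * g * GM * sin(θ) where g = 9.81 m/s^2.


Formula: GZ = GM * sin(theta); RM = disp * g * GZ
Step 1 — GZ = 0.87 * sin(19°) = 0.87 * 0.325568 = 0.283244 m
Step 2 — RM = 18769000 * 9.81 * 0.283244 ≈ 52152000 N·m (5 s.f.)

52152000 N·m


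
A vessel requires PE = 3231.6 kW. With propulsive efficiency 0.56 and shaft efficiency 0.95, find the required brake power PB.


Formula: PB = PE / (eta_D * eta_S)
Step 1 — combined efficiency = eta_D * eta_S = 0.56 * 0.95 = 0.532
Step 2 — PB = 3231.6 / 0.532 ≈ 6074.4 kW (5 s.f.)

6074.4 kW


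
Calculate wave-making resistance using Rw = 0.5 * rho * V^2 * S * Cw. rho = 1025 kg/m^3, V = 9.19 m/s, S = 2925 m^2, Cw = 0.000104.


Formula: Rw = 0.5 * rho * V^2 * S * Cw
Step 1 — V^2 = 9.19^2 = 84.4561
Step 2 — 0.5 * rho * V^2 = 0.5 * 1025 * 84.4561 = 43283.75125
Step 3 — Rw = 43283.75125 * 2925 * 0.000104 ≈ 13167 N (5 s.f.)

13167 N


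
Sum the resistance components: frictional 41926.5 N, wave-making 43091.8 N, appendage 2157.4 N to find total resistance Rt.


Formula: Rt = Rf + Rw + Ra
Substituting: Rt = 41926.5 + 43091.8 + 2157.4
Result: Rt = 87175.7 N

87175.7 N


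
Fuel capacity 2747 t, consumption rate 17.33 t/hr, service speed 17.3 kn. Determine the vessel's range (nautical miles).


Formula: endurance = fuel / rate; range = endurance * speed
Step 1 — endurance = 2747 / 17.33 = 158.5113 hours
Step 2 — range = 158.5113 * 17.3 ≈ 2742.2 nautical miles (5 s.f.)

2742.2 NM


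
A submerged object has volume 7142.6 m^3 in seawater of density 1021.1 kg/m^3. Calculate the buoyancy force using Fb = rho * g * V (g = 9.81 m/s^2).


Formula: Fb = rho * g * V
Substituting: Fb = 1021.1 * 9.81 * 7142.6
Intermediate: 1021.1 * 9.81 = 10016.991
Result: Fb = 10016.991 * 7142.6 ≈ 71547000 N (5 s.f.)

71547000 N


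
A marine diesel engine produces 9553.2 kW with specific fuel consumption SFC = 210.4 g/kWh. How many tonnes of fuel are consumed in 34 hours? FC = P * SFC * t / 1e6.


Formula: FC (tonnes) = P * SFC * t / 1,000,000
Step 1 — P * SFC * t = 9553.2 * 210.4 * 34 = 68339771.52 g
Step 2 — FC (tonnes) = 68339771.52 / 1,000,000 ≈ 68.340 tonnes (5 s.f.)

68.340 tonnes


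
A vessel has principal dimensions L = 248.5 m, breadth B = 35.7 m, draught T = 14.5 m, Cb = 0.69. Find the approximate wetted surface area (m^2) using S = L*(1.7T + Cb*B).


Formula: S = 1.7*L*T + V/T with V = Cb*L*B*T, i.e. S = L * (1.7*T + Cb*B)
Step 1 — 1.7*T = 1.7 * 14.5 = 24.65 m
Step 2 — Cb*B = 0.69 * 35.7 = 24.633 m
Step 3 — 1.7*T + Cb*B = 24.65 + 24.633 = 49.283 m
Step 4 — S = 248.5 * 49.283 ≈ 12247 m^2 (5 s.f.)

12247 m^2
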